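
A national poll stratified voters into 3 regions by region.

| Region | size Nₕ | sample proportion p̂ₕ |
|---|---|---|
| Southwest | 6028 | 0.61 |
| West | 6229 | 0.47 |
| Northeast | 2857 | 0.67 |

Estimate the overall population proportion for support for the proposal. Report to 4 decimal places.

N = 6028 + 6229 + 2857 = 15114.
Overall proportion = Σ (Nₕ/N)·p̂ₕ.
Σ Nₕp̂ₕ = 3677.08 + 2927.63 + 1914.19 = 8518.9.
8518.9 / 15114 = 0.563643... → 0.5636.

0.5636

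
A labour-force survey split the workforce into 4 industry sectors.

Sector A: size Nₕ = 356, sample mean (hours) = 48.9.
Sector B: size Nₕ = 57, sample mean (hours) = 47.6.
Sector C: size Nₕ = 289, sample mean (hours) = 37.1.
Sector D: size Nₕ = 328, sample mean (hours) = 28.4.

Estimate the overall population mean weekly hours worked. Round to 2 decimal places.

N = 1030; weights Wₕ = Nₕ/N = (0.3456, 0.0553, 0.2806, 0.3184).
x̄_st = Σ Wₕ·x̄ₕ = 0.3456·48.9 + 0.0553·47.6 + 0.2806·37.1 + 0.3184·28.4 ≈ 38.9890...
→ 38.99.

38.99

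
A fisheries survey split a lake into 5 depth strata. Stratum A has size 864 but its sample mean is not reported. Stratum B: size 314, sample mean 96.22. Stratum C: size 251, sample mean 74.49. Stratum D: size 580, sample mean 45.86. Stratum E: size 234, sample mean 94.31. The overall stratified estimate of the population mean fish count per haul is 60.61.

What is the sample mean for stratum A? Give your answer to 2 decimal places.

44.41

N = 864 + 314 + 251 + 580 + 234 = 2243.
Overall total = μ·N = 60.61·2243 = 135948.23.
Subtract the known strata: 314·96.22 + 251·74.49 + 580·45.86 + 234·94.31 = 97577.41.
Remaining total for stratum A: 135948.23 − 97577.41 = 38370.82.
Divide by its size: 38370.82 / 864 = 44.4107... → 44.41.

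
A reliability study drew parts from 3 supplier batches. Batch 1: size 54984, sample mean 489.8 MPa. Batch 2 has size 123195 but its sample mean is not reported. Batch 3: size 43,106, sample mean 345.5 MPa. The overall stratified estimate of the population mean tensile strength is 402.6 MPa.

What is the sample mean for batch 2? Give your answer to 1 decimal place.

383.7

N = 54984 + 123195 + 43106 = 221285.
Overall total = μ·N = 402.6·221285 = 89089341.
Subtract the known strata: 54984·489.8 + 43106·345.5 = 41824286.2.
Remaining total for batch 2: 89089341 − 41824286.2 = 47265054.8.
Divide by its size: 47265054.8 / 123195 = 383.660... → 383.7.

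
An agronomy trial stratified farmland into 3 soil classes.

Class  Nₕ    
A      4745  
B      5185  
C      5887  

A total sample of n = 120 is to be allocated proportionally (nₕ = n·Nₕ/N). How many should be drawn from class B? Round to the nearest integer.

39

Share of class B = 5185/15817 = 0.32781.
Allocate 120 × 0.32781 = 39.337... → 39.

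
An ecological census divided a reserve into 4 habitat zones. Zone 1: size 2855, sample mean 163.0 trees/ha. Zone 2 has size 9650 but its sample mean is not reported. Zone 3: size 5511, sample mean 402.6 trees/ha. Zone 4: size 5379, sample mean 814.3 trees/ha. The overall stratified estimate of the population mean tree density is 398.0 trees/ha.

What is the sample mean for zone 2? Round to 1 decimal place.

232.8

Σ Nₕx̄ₕ = N·μ, so 9650·x̄_2 = 23395·398.0 − (2855·163.0 + 5511·402.6 + 5379·814.3).
= 9311210 − 7064213.3 = 2246996.7.
x̄_2 = 2246996.7 / 9650 = 232.849... → 232.8.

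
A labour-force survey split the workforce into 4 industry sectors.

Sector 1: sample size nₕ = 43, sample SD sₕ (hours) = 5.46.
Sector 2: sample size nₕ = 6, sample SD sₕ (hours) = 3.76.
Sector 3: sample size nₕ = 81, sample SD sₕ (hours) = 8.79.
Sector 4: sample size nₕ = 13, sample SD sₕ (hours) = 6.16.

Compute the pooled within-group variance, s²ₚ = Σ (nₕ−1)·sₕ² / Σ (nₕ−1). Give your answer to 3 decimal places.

57.261

1: (43−1)·5.46² = 42·29.8116 = 1252.0872
2: (6−1)·3.76² = 5·14.1376 = 70.688
3: (81−1)·8.79² = 80·77.2641 = 6181.128
4: (13−1)·6.16² = 12·37.9456 = 455.3472
Numerator = 7959.2504; denominator = Σ(nₕ−1) = 139.
s²ₚ = 7959.2504/139 = 57.26079... → 57.261.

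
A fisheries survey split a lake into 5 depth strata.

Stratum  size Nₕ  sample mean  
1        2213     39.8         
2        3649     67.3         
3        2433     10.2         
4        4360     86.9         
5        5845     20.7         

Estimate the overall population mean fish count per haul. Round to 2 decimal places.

46.40

N = 2213 + 3649 + 2433 + 4360 + 5845 = 18500.
Weight each subgroup mean by Nₕ/N and sum.
Σ Nₕx̄ₕ = 2213·39.8 + 3649·67.3 + 2433·10.2 + 4360·86.9 + 5845·20.7 = 88077.4 + 245577.7 + 24816.6 + 378884 + 120991.5 = 858347.2.
Divide by N: 858347.2 / 18500 = 46.3971... → 46.40.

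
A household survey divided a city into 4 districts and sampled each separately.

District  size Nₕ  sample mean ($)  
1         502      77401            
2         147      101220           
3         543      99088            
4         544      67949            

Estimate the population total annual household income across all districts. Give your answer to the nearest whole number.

144503682

Population total = Σ Nₕ·x̄ₕ (each stratum's size times its mean).
502·77401 + 147·101220 + 543·99088 + 544·67949 = 38855302 + 14879340 + 53804784 + 36964256 = 144503682.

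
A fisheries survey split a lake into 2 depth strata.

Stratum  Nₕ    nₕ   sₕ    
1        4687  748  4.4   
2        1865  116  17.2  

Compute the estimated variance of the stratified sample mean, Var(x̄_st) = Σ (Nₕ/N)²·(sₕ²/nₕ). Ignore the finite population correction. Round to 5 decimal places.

N = 6552; Wₕ = Nₕ/N.
stratum 1: (4687/6552)²·4.4²/748 = 0.01324481
stratum 2: (1865/6552)²·17.2²/116 = 0.20663734
Sum = 0.21988215 → 0.21988.

0.21988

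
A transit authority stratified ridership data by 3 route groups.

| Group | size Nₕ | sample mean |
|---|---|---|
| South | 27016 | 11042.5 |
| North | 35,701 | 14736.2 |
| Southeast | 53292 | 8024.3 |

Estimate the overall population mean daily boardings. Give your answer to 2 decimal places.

x̄_st = (Σ Nₕx̄ₕ) / (Σ Nₕ) = (27016·11042.5 + 35701·14736.2 + 53292·8024.3) / 116009
= 1252052251.8 / 116009 = 10792.7165... → 10792.72.

10792.72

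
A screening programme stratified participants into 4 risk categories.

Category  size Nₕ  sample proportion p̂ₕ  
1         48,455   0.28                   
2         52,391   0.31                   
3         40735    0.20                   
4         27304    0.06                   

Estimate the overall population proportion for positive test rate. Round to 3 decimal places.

0.234

Wₕ = Nₕ/N with N = 168885: 0.2869, 0.3102, 0.2412, 0.1617.
p̂_st = 0.2869·0.28 + 0.3102·0.31 + 0.2412·0.20 + 0.1617·0.06 ≈ 0.23444... → 0.234.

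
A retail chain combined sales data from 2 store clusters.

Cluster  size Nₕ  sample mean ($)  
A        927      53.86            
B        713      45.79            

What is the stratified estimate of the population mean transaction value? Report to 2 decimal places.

x̄_st = (Σ Nₕx̄ₕ) / (Σ Nₕ) = (927·53.86 + 713·45.79) / 1640
= 82576.49 / 1640 = 50.3515... → 50.35.

50.35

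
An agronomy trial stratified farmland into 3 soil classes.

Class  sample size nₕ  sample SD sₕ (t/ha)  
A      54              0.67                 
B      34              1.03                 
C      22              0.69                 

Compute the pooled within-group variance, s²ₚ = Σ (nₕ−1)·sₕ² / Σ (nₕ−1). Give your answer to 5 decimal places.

0.64299

Degrees of freedom: 53 + 33 + 21 = 107.
Σ(nₕ−1)sₕ² = 53·0.4489 + 33·1.0609 + 21·0.4761 = 68.7995.
s²ₚ = 68.7995 / 107 = 0.6429860... → 0.64299.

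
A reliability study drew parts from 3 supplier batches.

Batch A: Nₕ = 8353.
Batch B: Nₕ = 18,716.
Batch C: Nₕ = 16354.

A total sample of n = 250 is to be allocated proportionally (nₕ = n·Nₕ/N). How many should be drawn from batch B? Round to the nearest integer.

Share of batch B = 18716/43423 = 0.43102.
Allocate 250 × 0.43102 = 107.754... → 108.

108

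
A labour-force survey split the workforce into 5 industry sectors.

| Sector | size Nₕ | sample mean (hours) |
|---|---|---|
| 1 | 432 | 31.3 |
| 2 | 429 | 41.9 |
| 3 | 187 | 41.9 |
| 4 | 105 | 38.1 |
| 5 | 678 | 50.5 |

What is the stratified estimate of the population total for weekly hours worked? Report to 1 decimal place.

1: 432·31.3 = 13521.6
2: 429·41.9 = 17975.1
3: 187·41.9 = 7835.3
4: 105·38.1 = 4000.5
5: 678·50.5 = 34239
τ̂ = Σ Nₕx̄ₕ = 77571.5.

77571.5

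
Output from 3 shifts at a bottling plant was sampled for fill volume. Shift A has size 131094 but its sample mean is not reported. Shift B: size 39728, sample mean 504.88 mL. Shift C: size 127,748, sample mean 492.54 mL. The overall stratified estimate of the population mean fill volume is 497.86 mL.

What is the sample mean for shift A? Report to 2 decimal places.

Σ Nₕx̄ₕ = N·μ, so 131094·x̄_A = 298570·497.86 − (39728·504.88 + 127748·492.54).
= 148646060.2 − 82978872.56 = 65667187.64.
x̄_A = 65667187.64 / 131094 = 500.9168... → 500.92.

500.92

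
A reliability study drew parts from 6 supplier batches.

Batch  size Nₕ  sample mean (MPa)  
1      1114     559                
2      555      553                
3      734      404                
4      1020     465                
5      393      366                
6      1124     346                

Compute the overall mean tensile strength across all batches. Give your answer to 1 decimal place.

x̄_st = (Σ Nₕx̄ₕ) / (Σ Nₕ) = (1114·559 + 555·553 + 734·404 + 1020·465 + 393·366 + 1124·346) / 4940
= 2233219 / 4940 = 452.069... → 452.1.

452.1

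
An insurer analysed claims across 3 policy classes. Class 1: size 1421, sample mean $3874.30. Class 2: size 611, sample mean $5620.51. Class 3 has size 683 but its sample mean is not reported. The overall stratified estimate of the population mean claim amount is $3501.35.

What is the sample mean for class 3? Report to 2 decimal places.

829.65

N = 1421 + 611 + 683 = 2715.
Overall total = μ·N = 3501.35·2715 = 9506165.25.
Subtract the known strata: 1421·3874.30 + 611·5620.51 = 8939511.91.
Remaining total for class 3: 9506165.25 − 8939511.91 = 566653.34.
Divide by its size: 566653.34 / 683 = 829.6535... → 829.65.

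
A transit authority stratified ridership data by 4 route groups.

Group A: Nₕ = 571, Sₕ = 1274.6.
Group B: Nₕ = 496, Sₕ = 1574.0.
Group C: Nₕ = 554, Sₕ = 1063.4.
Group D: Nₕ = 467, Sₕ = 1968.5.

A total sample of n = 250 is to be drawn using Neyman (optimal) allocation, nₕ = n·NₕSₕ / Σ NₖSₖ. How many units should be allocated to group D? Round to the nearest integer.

Σ NₕSₕ = 571·1274.6 + 496·1574.0 + 554·1063.4 + 467·1968.5 = 3016913.7.
Share for D: 919289.5/3016913.7 = 0.30471.
n_D = 250 × 0.30471 = 76.178... → 76.

76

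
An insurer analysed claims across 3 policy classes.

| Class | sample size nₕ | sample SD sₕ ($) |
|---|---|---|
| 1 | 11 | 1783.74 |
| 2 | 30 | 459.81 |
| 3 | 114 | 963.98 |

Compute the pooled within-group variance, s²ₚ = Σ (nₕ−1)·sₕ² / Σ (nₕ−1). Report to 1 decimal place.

1: (11−1)·1783.74² = 10·3181728.3876 = 31817283.876
2: (30−1)·459.81² = 29·211425.2361 = 6131331.8469
3: (114−1)·963.98² = 113·929257.4404 = 105006090.7652
Numerator = 142954706.4881; denominator = Σ(nₕ−1) = 152.
s²ₚ = 142954706.4881/152 = 940491.490... → 940491.5.

940491.5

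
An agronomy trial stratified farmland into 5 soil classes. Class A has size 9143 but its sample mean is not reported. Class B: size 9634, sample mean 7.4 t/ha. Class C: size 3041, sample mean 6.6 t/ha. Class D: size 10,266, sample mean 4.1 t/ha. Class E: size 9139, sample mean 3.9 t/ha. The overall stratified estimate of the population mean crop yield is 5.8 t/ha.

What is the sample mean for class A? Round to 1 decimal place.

N = 9143 + 9634 + 3041 + 10266 + 9139 = 41223.
Overall total = μ·N = 5.8·41223 = 239093.4.
Subtract the known strata: 9634·7.4 + 3041·6.6 + 10266·4.1 + 9139·3.9 = 169094.9.
Remaining total for class A: 239093.4 − 169094.9 = 69998.5.
Divide by its size: 69998.5 / 9143 = 7.656... → 7.7.

7.7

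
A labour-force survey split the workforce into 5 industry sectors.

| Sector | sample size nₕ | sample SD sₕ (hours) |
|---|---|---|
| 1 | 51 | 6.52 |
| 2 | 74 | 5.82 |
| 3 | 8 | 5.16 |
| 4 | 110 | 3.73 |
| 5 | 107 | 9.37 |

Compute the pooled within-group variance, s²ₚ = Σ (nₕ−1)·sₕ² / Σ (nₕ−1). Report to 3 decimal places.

45.239

1: (51−1)·6.52² = 50·42.5104 = 2125.52
2: (74−1)·5.82² = 73·33.8724 = 2472.6852
3: (8−1)·5.16² = 7·26.6256 = 186.3792
4: (110−1)·3.73² = 109·13.9129 = 1516.5061
5: (107−1)·9.37² = 106·87.7969 = 9306.4714
Numerator = 15607.5619; denominator = Σ(nₕ−1) = 345.
s²ₚ = 15607.5619/345 = 45.23931... → 45.239.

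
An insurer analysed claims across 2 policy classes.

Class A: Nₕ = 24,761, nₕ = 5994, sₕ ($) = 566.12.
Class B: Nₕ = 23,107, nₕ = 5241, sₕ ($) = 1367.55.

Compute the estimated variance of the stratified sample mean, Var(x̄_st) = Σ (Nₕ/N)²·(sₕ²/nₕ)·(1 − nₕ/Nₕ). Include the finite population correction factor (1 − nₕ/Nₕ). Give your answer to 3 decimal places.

75.135

N = 47868; Wₕ = Nₕ/N.
class A: (24761/47868)²·566.12²/5994·(1 − 5994/24761) = 10.843581
class B: (23107/47868)²·1367.55²/5241·(1 − 5241/23107) = 64.291358
Sum = 75.134939 → 75.135.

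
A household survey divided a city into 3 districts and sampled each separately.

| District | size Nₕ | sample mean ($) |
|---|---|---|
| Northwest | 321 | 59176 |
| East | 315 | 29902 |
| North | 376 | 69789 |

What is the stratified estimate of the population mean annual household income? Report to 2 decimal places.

N = 321 + 315 + 376 = 1012.
Overall mean = Σ (Nₕ/N)·x̄ₕ — weight by population share, not a simple average.
Σ Nₕx̄ₕ = 321·59176 + 315·29902 + 376·69789 = 18995496 + 9419130 + 26240664 = 54655290.
Divide by N: 54655290 / 1012 = 54007.2036... → 54007.20.

54007.20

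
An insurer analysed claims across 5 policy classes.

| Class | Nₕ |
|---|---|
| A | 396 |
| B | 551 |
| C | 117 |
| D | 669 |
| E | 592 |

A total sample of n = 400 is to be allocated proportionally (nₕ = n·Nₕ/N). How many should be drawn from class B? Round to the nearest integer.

95

N = 396 + 551 + 117 + 669 + 592 = 2325.
n_B = 400·551/2325 = 94.796... → 95.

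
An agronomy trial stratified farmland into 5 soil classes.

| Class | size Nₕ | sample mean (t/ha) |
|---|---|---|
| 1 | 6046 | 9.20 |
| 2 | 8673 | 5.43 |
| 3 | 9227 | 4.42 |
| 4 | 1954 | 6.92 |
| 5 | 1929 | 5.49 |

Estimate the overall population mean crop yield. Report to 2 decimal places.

6.02

x̄_st = (Σ Nₕx̄ₕ) / (Σ Nₕ) = (6046·9.20 + 8673·5.43 + 9227·4.42 + 1954·6.92 + 1929·5.49) / 27829
= 167612.82 / 27829 = 6.0230... → 6.02.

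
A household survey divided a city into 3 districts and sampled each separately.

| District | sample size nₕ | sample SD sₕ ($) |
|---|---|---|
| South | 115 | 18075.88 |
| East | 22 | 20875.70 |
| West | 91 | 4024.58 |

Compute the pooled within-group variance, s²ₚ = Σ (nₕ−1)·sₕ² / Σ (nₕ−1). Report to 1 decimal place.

212700052.2

South: (115−1)·18075.88² = 114·326737437.7744 = 37248067906.2816
East: (22−1)·20875.70² = 21·435794850.49 = 9151691860.29
West: (91−1)·4024.58² = 90·16197244.1764 = 1457751975.876
Numerator = 47857511742.4476; denominator = Σ(nₕ−1) = 225.
s²ₚ = 47857511742.4476/225 = 212700052.189... → 212700052.2.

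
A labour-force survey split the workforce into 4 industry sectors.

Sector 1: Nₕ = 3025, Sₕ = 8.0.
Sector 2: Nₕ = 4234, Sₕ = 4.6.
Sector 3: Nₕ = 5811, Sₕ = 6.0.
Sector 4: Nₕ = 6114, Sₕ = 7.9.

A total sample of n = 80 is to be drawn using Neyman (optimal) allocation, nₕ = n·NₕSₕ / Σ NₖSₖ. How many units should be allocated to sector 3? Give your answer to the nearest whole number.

22

1: NₕSₕ = 3025·8.0 = 24200
2: NₕSₕ = 4234·4.6 = 19476.4
3: NₕSₕ = 5811·6.0 = 34866
4: NₕSₕ = 6114·7.9 = 48300.6
Σ NₕSₕ = 126843.
n_3 = 80·34866/126843 = 21.990... → 22.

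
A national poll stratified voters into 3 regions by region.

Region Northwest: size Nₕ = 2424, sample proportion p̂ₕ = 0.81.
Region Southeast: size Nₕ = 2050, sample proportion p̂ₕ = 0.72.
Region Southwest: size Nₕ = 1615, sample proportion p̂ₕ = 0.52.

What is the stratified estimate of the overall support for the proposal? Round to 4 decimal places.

0.7028

N = 2424 + 2050 + 1615 = 6089.
Overall proportion = Σ (Nₕ/N)·p̂ₕ.
Σ Nₕp̂ₕ = 1963.44 + 1476 + 839.8 = 4279.24.
4279.24 / 6089 = 0.702782... → 0.7028.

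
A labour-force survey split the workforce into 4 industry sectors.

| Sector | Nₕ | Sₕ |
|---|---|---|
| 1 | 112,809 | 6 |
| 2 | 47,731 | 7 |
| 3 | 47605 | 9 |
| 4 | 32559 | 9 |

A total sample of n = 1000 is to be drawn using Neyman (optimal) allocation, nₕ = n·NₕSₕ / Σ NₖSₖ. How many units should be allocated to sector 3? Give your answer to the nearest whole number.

247

Σ NₕSₕ = 112809·6 + 47731·7 + 47605·9 + 32559·9 = 1732447.
Share for 3: 428445/1732447 = 0.24731.
n_3 = 1000 × 0.24731 = 247.306... → 247.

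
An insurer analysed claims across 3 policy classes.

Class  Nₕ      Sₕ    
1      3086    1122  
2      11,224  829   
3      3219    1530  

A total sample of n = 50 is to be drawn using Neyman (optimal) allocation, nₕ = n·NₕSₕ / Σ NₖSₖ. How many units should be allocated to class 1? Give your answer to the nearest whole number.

10

1: NₕSₕ = 3086·1122 = 3462492
2: NₕSₕ = 11224·829 = 9304696
3: NₕSₕ = 3219·1530 = 4925070
Σ NₕSₕ = 17692258.
n_1 = 50·3462492/17692258 = 9.785... → 10.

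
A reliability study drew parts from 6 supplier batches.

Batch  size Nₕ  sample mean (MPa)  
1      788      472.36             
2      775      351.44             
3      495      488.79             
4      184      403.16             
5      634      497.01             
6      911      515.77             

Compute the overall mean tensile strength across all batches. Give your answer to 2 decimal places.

N = 788 + 775 + 495 + 184 + 634 + 911 = 3787.
Weight each subgroup mean by Nₕ/N and sum.
Σ Nₕx̄ₕ = 788·472.36 + 775·351.44 + 495·488.79 + 184·403.16 + 634·497.01 + 911·515.77 = 372219.68 + 272366 + 241951.05 + 74181.44 + 315104.34 + 469866.47 = 1745688.98.
Divide by N: 1745688.98 / 3787 = 460.9688... → 460.97.

460.97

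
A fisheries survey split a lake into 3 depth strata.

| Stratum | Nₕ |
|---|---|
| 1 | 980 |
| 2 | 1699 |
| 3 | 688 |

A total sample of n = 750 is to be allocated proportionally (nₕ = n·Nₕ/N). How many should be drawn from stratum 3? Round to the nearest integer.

153

N = 980 + 1699 + 688 = 3367.
n_3 = 750·688/3367 = 153.252... → 153.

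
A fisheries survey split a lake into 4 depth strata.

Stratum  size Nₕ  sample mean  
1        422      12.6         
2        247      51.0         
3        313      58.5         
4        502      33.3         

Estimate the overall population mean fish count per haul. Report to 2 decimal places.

35.67

N = 1484; weights Wₕ = Nₕ/N = (0.2844, 0.1664, 0.2109, 0.3383).
x̄_st = Σ Wₕ·x̄ₕ = 0.2844·12.6 + 0.1664·51.0 + 0.2109·58.5 + 0.3383·33.3 ≈ 35.6747...
→ 35.67.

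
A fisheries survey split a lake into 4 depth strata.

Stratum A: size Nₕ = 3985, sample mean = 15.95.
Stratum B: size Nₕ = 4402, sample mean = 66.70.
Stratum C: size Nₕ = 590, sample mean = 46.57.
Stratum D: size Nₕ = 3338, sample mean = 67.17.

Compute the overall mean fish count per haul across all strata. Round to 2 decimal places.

49.44

N = 12315; weights Wₕ = Nₕ/N = (0.3236, 0.3575, 0.0479, 0.2711).
x̄_st = Σ Wₕ·x̄ₕ = 0.3236·15.95 + 0.3575·66.70 + 0.0479·46.57 + 0.2711·67.17 ≈ 49.4408...
→ 49.44.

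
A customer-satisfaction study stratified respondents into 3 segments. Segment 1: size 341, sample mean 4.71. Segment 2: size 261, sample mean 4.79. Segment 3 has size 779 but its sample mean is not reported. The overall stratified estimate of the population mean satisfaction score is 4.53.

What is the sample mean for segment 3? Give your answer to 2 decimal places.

4.36

N = 341 + 261 + 779 = 1381.
Overall total = μ·N = 4.53·1381 = 6255.93.
Subtract the known strata: 341·4.71 + 261·4.79 = 2856.3.
Remaining total for segment 3: 6255.93 − 2856.3 = 3399.63.
Divide by its size: 3399.63 / 779 = 4.3641... → 4.36.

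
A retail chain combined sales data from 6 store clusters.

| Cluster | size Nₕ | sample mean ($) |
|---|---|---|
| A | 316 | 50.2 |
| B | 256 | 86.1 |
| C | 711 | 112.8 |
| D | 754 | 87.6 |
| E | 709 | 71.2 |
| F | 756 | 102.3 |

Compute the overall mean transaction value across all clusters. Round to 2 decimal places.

89.08

N = 316 + 256 + 711 + 754 + 709 + 756 = 3502.
The stratified mean weights each stratum mean by its population share Nₕ/N.
Σ Nₕx̄ₕ = 316·50.2 + 256·86.1 + 711·112.8 + 754·87.6 + 709·71.2 + 756·102.3 = 15863.2 + 22041.6 + 80200.8 + 66050.4 + 50480.8 + 77338.8 = 311975.6.
Divide by N: 311975.6 / 3502 = 89.0850... → 89.08.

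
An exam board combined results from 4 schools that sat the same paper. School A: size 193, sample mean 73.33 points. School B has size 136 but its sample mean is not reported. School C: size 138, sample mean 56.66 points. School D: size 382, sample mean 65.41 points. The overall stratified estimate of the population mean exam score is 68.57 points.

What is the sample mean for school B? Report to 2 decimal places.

82.78

N = 193 + 136 + 138 + 382 = 849.
Overall total = μ·N = 68.57·849 = 58215.93.
Subtract the known strata: 193·73.33 + 138·56.66 + 382·65.41 = 46958.39.
Remaining total for school B: 58215.93 − 46958.39 = 11257.54.
Divide by its size: 11257.54 / 136 = 82.7760... → 82.78.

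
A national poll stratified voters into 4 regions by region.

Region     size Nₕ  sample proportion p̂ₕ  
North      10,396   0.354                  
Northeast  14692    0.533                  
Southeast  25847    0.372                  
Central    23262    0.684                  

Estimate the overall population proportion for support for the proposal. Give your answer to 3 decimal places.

0.499

Wₕ = Nₕ/N with N = 74197: 0.1401, 0.1980, 0.3484, 0.3135.
p̂_st = 0.1401·0.354 + 0.1980·0.533 + 0.3484·0.372 + 0.3135·0.684 ≈ 0.49918... → 0.499.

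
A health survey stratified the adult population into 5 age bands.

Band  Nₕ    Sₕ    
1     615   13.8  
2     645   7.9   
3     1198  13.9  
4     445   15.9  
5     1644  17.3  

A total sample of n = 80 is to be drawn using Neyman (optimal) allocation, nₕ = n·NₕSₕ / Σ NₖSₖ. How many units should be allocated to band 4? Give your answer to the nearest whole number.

9

1: NₕSₕ = 615·13.8 = 8487
2: NₕSₕ = 645·7.9 = 5095.5
3: NₕSₕ = 1198·13.9 = 16652.2
4: NₕSₕ = 445·15.9 = 7075.5
5: NₕSₕ = 1644·17.3 = 28441.2
Σ NₕSₕ = 65751.4.
n_4 = 80·7075.5/65751.4 = 8.609... → 9.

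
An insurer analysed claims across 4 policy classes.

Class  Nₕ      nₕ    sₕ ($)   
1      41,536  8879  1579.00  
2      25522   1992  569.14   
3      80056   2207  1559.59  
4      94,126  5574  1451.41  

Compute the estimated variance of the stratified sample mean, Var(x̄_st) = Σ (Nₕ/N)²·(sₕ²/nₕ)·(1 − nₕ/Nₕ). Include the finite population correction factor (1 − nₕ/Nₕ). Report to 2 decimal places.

180.37

N = 241240; Wₕ = Nₕ/N.
class 1: (41536/241240)²·1579.00²/8879·(1 − 8879/41536) = 6.54489
class 2: (25522/241240)²·569.14²/1992·(1 − 1992/25522) = 1.67798
class 3: (80056/241240)²·1559.59²/2207·(1 − 2207/80056) = 118.02305
class 4: (94126/241240)²·1451.41²/5574·(1 − 5574/94126) = 54.12808
Sum = 180.37400 → 180.37.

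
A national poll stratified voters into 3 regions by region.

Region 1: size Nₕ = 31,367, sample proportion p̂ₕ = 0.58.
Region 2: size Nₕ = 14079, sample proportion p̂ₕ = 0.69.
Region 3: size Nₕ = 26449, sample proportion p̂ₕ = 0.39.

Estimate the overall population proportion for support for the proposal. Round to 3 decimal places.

N = 31367 + 14079 + 26449 = 71895.
Overall proportion = Σ (Nₕ/N)·p̂ₕ.
Σ Nₕp̂ₕ = 18192.86 + 9714.51 + 10315.11 = 38222.48.
38222.48 / 71895 = 0.53164... → 0.532.

0.532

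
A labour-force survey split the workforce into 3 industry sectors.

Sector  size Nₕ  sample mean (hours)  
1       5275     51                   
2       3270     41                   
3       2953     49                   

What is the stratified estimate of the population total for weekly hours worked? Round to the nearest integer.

547792

Population total = Σ Nₕ·x̄ₕ (each stratum's size times its mean).
5275·51 + 3270·41 + 2953·49 = 269025 + 134070 + 144697 = 547792.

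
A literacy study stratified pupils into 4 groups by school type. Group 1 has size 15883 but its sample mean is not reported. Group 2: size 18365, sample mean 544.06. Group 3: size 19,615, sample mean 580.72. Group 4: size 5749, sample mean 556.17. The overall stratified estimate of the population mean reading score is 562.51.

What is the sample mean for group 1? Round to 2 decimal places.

563.65

N = 15883 + 18365 + 19615 + 5749 = 59612.
Overall total = μ·N = 562.51·59612 = 33532346.12.
Subtract the known strata: 18365·544.06 + 19615·580.72 + 5749·556.17 = 24579906.03.
Remaining total for group 1: 33532346.12 − 24579906.03 = 8952440.09.
Divide by its size: 8952440.09 / 15883 = 563.6492... → 563.65.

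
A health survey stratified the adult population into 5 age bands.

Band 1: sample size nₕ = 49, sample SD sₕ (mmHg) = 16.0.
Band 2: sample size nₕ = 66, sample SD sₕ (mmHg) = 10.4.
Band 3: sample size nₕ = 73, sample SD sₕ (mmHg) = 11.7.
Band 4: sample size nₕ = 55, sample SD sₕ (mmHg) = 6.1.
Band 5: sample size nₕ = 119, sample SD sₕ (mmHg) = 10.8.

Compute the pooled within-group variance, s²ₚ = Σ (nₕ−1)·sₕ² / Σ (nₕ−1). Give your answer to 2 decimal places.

125.90

1: (49−1)·16.0² = 48·256 = 12288
2: (66−1)·10.4² = 65·108.16 = 7030.4
3: (73−1)·11.7² = 72·136.89 = 9856.08
4: (55−1)·6.1² = 54·37.21 = 2009.34
5: (119−1)·10.8² = 118·116.64 = 13763.52
Numerator = 44947.34; denominator = Σ(nₕ−1) = 357.
s²ₚ = 44947.34/357 = 125.9029... → 125.90.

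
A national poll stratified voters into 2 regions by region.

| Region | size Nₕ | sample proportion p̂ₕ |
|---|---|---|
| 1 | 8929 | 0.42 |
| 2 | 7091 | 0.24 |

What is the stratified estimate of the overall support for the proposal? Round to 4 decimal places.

0.3403

N = 8929 + 7091 = 16020.
Overall proportion = Σ (Nₕ/N)·p̂ₕ.
Σ Nₕp̂ₕ = 3750.18 + 1701.84 = 5452.02.
5452.02 / 16020 = 0.340326... → 0.3403.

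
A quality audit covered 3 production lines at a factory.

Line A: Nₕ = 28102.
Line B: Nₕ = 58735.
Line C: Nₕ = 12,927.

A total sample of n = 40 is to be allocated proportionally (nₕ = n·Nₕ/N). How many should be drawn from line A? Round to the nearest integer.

11

Share of line A = 28102/99764 = 0.28168.
Allocate 40 × 0.28168 = 11.267... → 11.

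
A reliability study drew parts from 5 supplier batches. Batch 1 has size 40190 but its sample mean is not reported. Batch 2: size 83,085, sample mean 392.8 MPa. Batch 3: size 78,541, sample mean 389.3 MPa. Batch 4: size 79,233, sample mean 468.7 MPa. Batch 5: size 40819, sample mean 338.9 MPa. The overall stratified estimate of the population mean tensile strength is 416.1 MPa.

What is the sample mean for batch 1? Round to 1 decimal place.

491.4

N = 40190 + 83085 + 78541 + 79233 + 40819 = 321868.
Overall total = μ·N = 416.1·321868 = 133929274.8.
Subtract the known strata: 83085·392.8 + 78541·389.3 + 79233·468.7 + 40819·338.9 = 114181865.5.
Remaining total for batch 1: 133929274.8 − 114181865.5 = 19747409.3.
Divide by its size: 19747409.3 / 40190 = 491.351... → 491.4.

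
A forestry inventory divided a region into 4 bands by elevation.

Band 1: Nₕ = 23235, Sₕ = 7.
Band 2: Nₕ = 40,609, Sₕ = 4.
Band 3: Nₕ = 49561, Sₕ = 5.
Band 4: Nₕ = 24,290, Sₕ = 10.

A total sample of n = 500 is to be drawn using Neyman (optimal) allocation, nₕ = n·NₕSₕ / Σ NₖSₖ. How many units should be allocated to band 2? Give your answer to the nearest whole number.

Σ NₕSₕ = 23235·7 + 40609·4 + 49561·5 + 24290·10 = 815786.
Share for 2: 162436/815786 = 0.19912.
n_2 = 500 × 0.19912 = 99.558... → 100.

100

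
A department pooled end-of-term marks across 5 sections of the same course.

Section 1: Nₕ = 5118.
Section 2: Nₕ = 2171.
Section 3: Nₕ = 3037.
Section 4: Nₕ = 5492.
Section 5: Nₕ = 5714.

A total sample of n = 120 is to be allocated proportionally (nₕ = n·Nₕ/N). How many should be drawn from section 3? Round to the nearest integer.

17

N = 5118 + 2171 + 3037 + 5492 + 5714 = 21532.
n_3 = 120·3037/21532 = 16.926... → 17.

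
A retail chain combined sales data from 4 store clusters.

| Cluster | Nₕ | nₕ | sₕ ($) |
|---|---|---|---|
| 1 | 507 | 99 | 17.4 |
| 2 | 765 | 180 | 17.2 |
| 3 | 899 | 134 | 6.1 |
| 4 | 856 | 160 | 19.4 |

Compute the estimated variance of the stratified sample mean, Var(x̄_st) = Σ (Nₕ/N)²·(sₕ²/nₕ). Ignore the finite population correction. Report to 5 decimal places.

0.40337

N = 3027; Wₕ = Nₕ/N.
cluster 1: (507/3027)²·17.4²/99 = 0.08579350
cluster 2: (765/3027)²·17.2²/180 = 0.10497416
cluster 3: (899/3027)²·6.1²/134 = 0.02449342
cluster 4: (856/3027)²·19.4²/160 = 0.18810752
Sum = 0.40336860 → 0.40337.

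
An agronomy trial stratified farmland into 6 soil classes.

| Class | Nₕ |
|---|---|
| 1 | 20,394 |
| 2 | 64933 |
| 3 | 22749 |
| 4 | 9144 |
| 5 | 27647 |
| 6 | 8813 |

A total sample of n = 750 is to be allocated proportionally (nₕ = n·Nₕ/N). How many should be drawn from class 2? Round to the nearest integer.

N = 20394 + 64933 + 22749 + 9144 + 27647 + 8813 = 153680.
n_2 = 750·64933/153680 = 316.891... → 317.

317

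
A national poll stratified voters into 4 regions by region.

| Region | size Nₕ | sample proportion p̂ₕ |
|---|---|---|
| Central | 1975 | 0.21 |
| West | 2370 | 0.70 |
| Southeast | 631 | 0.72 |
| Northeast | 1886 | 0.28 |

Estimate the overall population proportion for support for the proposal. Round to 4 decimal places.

N = 1975 + 2370 + 631 + 1886 = 6862.
Overall proportion = Σ (Nₕ/N)·p̂ₕ.
Σ Nₕp̂ₕ = 414.75 + 1659 + 454.32 + 528.08 = 3056.15.
3056.15 / 6862 = 0.445373... → 0.4454.

0.4454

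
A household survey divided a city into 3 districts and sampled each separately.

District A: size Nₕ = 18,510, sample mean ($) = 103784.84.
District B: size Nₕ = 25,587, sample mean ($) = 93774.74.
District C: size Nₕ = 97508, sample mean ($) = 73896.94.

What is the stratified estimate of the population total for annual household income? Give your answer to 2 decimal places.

A: 18510·103784.84 = 1921057388.4
B: 25587·93774.74 = 2399414272.38
C: 97508·73896.94 = 7205542825.52
τ̂ = Σ Nₕx̄ₕ = 11526014486.30.

11526014486.30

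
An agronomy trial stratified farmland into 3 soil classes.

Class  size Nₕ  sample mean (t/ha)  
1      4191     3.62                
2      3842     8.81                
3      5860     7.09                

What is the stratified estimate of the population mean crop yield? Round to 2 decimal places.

6.52

x̄_st = (Σ Nₕx̄ₕ) / (Σ Nₕ) = (4191·3.62 + 3842·8.81 + 5860·7.09) / 13893
= 90566.84 / 13893 = 6.5189... → 6.52.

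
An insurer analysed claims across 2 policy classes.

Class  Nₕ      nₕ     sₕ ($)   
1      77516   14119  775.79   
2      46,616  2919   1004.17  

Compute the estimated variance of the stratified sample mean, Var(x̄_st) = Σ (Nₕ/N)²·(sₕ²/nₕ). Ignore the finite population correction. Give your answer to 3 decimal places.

65.340

N = 124132. Term for each stratum: Wₕ²sₕ²/nₕ.
Var(x̄_st) = 16.622625 + 48.717265 = 65.339890 → 65.340.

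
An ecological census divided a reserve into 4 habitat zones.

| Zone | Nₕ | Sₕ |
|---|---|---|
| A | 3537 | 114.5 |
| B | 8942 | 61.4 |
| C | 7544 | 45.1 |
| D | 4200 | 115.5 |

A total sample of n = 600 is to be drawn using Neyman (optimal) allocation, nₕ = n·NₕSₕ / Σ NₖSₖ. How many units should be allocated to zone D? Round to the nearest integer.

A: NₕSₕ = 3537·114.5 = 404986.5
B: NₕSₕ = 8942·61.4 = 549038.8
C: NₕSₕ = 7544·45.1 = 340234.4
D: NₕSₕ = 4200·115.5 = 485100
Σ NₕSₕ = 1779359.7.
n_D = 600·485100/1779359.7 = 163.576... → 164.

164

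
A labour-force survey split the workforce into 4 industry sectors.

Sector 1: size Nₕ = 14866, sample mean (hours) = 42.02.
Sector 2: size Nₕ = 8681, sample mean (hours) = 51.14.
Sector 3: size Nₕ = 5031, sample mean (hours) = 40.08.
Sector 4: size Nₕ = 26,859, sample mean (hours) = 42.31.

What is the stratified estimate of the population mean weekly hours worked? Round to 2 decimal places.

43.41

N = 55437; weights Wₕ = Nₕ/N = (0.2682, 0.1566, 0.0908, 0.4845).
x̄_st = Σ Wₕ·x̄ₕ = 0.2682·42.02 + 0.1566·51.14 + 0.0908·40.08 + 0.4845·42.31 ≈ 43.4126...
→ 43.41.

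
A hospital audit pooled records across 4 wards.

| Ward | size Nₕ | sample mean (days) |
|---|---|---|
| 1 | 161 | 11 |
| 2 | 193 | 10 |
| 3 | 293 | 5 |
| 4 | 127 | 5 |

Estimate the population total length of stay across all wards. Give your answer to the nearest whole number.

Population total = Σ Nₕ·x̄ₕ (each stratum's size times its mean).
161·11 + 193·10 + 293·5 + 127·5 = 1771 + 1930 + 1465 + 635 = 5801.

5801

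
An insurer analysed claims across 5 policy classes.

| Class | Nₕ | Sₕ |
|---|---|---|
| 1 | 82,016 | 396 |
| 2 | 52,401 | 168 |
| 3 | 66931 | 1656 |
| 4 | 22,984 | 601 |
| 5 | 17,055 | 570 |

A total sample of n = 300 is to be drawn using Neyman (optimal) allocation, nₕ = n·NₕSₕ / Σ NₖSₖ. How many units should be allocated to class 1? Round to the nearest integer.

1: NₕSₕ = 82016·396 = 32478336
2: NₕSₕ = 52401·168 = 8803368
3: NₕSₕ = 66931·1656 = 110837736
4: NₕSₕ = 22984·601 = 13813384
5: NₕSₕ = 17055·570 = 9721350
Σ NₕSₕ = 175654174.
n_1 = 300·32478336/175654174 = 55.470... → 55.

55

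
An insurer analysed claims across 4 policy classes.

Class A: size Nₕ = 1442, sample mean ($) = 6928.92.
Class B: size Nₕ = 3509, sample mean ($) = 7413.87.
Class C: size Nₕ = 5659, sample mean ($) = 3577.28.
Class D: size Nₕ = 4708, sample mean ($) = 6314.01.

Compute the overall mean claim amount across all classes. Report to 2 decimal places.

5612.81

N = 15318; weights Wₕ = Nₕ/N = (0.0941, 0.2291, 0.3694, 0.3074).
x̄_st = Σ Wₕ·x̄ₕ = 0.0941·6928.92 + 0.2291·7413.87 + 0.3694·3577.28 + 0.3074·6314.01 ≈ 5612.8058...
→ 5612.81.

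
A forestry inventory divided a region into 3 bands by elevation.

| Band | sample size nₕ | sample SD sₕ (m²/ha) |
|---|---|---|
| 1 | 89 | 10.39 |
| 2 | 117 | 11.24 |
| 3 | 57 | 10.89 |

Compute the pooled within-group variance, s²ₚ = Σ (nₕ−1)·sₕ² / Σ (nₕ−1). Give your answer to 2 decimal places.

118.45

1: (89−1)·10.39² = 88·107.9521 = 9499.7848
2: (117−1)·11.24² = 116·126.3376 = 14655.1616
3: (57−1)·10.89² = 56·118.5921 = 6641.1576
Numerator = 30796.104; denominator = Σ(nₕ−1) = 260.
s²ₚ = 30796.104/260 = 118.4466... → 118.45.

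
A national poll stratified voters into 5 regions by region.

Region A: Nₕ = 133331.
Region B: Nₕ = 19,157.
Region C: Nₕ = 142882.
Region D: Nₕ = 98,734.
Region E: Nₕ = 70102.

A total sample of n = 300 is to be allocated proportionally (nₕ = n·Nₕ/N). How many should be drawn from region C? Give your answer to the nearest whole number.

92

N = 133331 + 19157 + 142882 + 98734 + 70102 = 464206.
n_C = 300·142882/464206 = 92.340... → 92.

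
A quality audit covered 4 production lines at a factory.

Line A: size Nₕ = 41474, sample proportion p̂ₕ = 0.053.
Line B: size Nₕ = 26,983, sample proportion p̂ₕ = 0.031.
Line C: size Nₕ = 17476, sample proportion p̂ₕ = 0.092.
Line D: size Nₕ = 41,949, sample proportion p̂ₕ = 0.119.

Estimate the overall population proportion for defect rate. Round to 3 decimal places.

0.075

N = 41474 + 26983 + 17476 + 41949 = 127882.
Overall proportion = Σ (Nₕ/N)·p̂ₕ.
Σ Nₕp̂ₕ = 2198.122 + 836.473 + 1607.792 + 4991.931 = 9634.318.
9634.318 / 127882 = 0.07534... → 0.075.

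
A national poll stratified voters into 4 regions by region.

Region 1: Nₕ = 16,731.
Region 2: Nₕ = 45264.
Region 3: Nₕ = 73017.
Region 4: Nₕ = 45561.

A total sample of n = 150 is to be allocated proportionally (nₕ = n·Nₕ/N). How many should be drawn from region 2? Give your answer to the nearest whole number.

38

Share of region 2 = 45264/180573 = 0.25067.
Allocate 150 × 0.25067 = 37.600... → 38.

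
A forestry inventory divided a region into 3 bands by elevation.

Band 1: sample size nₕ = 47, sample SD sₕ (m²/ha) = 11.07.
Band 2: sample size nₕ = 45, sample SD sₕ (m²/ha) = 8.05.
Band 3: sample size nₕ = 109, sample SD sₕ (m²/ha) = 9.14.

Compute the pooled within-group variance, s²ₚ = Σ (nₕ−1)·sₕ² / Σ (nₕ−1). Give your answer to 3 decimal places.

1: (47−1)·11.07² = 46·122.5449 = 5637.0654
2: (45−1)·8.05² = 44·64.8025 = 2851.31
3: (109−1)·9.14² = 108·83.5396 = 9022.2768
Numerator = 17510.6522; denominator = Σ(nₕ−1) = 198.
s²ₚ = 17510.6522/198 = 88.43764... → 88.438.

88.438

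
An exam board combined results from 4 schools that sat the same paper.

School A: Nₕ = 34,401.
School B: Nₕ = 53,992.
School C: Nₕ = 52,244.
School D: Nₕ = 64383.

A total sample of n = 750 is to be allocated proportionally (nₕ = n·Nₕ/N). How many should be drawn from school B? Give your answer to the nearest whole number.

N = 34401 + 53992 + 52244 + 64383 = 205020.
n_B = 750·53992/205020 = 197.512... → 198.

198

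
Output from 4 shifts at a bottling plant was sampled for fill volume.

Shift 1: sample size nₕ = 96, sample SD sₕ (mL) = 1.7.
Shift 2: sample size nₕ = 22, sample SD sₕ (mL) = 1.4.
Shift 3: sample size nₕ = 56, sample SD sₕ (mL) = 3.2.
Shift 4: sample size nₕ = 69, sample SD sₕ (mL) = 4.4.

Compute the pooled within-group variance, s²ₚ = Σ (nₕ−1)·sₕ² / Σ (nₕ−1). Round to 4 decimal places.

9.1857

1: (96−1)·1.7² = 95·2.89 = 274.55
2: (22−1)·1.4² = 21·1.96 = 41.16
3: (56−1)·3.2² = 55·10.24 = 563.2
4: (69−1)·4.4² = 68·19.36 = 1316.48
Numerator = 2195.39; denominator = Σ(nₕ−1) = 239.
s²ₚ = 2195.39/239 = 9.185732... → 9.1857.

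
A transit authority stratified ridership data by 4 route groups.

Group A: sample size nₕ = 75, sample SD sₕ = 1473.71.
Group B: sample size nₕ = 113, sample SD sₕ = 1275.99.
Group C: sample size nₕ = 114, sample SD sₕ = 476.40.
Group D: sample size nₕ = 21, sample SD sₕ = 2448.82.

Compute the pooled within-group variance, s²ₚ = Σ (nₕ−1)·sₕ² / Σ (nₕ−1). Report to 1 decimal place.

1531812.4

Degrees of freedom: 74 + 112 + 113 + 20 = 319.
Σ(nₕ−1)sₕ² = 74·2171821.1641 + 112·1628150.4801 + 113·226956.96 + 20·5996719.3924 = 488648144.2426.
s²ₚ = 488648144.2426 / 319 = 1531812.364... → 1531812.4.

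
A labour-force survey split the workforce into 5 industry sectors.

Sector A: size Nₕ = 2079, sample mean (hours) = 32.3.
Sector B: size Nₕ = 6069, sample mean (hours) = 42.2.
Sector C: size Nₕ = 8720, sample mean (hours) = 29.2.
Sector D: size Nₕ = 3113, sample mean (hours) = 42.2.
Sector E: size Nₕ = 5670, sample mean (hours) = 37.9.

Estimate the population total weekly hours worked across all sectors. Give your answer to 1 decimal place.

924149.1

A: 2079·32.3 = 67151.7
B: 6069·42.2 = 256111.8
C: 8720·29.2 = 254624
D: 3113·42.2 = 131368.6
E: 5670·37.9 = 214893
τ̂ = Σ Nₕx̄ₕ = 924149.1.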